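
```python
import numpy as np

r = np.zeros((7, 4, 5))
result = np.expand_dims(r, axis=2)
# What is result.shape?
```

(7, 4, 1, 5)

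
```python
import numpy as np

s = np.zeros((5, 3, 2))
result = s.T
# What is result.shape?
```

(2, 3, 5)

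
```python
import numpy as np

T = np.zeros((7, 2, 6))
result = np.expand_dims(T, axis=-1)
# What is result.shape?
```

(7, 2, 6, 1)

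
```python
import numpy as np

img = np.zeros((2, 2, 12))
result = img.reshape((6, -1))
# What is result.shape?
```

(6, 8)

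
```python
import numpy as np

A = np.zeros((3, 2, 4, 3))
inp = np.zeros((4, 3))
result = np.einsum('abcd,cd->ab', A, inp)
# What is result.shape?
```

(3, 2)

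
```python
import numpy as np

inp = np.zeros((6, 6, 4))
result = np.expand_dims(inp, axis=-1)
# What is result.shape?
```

(6, 6, 4, 1)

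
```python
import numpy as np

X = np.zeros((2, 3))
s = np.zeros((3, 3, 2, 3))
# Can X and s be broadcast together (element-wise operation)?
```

Yes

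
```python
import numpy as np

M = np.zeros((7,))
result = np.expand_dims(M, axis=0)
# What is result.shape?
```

(1, 7)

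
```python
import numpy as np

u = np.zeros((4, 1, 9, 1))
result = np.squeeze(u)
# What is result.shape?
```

(4, 9)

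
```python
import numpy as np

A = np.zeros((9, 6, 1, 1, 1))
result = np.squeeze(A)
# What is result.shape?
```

(9, 6)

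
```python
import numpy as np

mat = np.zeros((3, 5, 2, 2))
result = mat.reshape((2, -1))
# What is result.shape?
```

(2, 30)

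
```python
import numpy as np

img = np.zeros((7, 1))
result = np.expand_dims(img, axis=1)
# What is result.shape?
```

(7, 1, 1)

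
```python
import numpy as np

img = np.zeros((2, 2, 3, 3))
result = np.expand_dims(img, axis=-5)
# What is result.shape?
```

(1, 2, 2, 3, 3)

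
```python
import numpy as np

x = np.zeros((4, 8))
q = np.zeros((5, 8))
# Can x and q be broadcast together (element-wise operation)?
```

No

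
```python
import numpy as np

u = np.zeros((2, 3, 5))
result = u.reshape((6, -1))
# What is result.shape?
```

(6, 5)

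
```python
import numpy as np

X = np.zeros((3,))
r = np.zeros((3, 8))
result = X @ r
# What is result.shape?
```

(8,)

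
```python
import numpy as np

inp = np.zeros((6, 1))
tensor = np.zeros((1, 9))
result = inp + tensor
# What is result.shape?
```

(6, 9)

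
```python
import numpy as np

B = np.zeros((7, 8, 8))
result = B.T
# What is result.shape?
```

(8, 8, 7)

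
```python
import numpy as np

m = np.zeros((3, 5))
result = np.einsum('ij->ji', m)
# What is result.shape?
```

(5, 3)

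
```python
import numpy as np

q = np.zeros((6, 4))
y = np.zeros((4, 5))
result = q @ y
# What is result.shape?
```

(6, 5)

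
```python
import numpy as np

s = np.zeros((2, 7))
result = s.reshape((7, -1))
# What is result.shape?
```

(7, 2)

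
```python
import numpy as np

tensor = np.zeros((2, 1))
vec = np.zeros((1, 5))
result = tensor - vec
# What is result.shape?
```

(2, 5)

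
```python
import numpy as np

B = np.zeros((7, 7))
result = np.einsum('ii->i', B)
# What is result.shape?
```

(7,)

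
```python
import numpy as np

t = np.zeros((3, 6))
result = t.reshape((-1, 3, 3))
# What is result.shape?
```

(2, 3, 3)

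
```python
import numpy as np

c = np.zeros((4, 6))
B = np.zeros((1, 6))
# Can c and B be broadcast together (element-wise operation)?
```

Yes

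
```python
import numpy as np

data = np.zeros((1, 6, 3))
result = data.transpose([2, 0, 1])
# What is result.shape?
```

(3, 1, 6)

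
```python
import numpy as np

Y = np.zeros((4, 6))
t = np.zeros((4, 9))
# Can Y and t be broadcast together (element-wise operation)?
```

No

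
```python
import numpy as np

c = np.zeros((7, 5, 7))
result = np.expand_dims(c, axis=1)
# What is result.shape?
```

(7, 1, 5, 7)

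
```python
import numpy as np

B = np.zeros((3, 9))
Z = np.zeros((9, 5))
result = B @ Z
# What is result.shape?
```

(3, 5)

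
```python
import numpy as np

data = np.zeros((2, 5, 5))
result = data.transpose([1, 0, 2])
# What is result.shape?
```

(5, 2, 5)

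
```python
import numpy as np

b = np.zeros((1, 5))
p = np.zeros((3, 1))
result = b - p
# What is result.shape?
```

(3, 5)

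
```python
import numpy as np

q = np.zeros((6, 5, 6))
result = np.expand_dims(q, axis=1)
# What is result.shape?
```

(6, 1, 5, 6)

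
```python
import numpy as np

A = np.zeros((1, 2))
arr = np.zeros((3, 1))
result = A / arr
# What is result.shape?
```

(3, 2)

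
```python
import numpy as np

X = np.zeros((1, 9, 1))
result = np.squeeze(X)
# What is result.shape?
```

(9,)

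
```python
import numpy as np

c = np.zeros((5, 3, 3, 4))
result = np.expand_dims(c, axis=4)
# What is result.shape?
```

(5, 3, 3, 4, 1)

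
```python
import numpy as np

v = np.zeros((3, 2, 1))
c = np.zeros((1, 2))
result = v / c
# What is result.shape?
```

(3, 2, 2)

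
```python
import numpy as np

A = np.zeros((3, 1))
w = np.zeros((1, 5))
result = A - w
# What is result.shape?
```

(3, 5)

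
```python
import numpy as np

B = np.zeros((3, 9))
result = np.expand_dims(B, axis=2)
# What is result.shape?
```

(3, 9, 1)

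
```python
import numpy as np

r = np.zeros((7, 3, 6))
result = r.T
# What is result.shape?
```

(6, 3, 7)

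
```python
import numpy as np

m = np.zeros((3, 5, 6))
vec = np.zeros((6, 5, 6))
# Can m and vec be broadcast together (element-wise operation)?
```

No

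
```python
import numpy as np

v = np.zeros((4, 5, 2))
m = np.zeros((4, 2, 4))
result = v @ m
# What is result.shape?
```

(4, 5, 4)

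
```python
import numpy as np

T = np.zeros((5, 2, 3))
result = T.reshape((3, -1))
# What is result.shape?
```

(3, 10)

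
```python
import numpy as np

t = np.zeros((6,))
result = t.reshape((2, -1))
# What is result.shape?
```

(2, 3)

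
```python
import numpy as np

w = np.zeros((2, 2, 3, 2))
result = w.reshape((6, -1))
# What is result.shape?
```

(6, 4)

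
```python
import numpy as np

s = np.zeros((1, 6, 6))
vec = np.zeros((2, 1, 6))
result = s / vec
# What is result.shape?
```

(2, 6, 6)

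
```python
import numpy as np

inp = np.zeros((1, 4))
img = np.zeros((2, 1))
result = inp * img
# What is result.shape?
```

(2, 4)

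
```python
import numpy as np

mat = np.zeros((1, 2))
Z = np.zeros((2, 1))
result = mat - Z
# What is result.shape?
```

(2, 2)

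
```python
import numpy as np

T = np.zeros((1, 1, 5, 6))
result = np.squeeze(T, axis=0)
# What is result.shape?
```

(1, 5, 6)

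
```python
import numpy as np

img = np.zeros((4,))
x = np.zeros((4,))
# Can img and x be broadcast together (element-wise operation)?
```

Yes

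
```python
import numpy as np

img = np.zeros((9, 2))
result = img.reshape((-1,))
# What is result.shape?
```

(18,)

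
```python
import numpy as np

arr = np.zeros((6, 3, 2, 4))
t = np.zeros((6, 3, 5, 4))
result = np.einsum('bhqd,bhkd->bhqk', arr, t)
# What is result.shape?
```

(6, 3, 2, 5)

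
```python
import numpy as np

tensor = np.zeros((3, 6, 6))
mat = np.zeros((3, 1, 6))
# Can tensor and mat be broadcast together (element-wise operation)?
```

Yes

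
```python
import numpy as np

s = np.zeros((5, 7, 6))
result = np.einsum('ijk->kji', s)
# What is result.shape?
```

(6, 7, 5)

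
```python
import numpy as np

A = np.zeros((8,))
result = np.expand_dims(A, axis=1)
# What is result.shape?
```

(8, 1)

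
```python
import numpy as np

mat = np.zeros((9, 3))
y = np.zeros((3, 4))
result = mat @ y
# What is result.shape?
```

(9, 4)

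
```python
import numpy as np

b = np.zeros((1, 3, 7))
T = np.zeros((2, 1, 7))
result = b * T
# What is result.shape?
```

(2, 3, 7)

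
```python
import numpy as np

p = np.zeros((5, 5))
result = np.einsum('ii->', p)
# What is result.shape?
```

()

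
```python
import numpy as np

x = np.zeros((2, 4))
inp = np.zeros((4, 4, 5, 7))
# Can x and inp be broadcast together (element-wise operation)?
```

No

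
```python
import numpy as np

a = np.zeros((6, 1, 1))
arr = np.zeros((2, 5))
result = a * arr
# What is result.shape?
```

(6, 2, 5)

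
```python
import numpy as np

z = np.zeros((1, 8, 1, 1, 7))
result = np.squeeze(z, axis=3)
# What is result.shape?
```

(1, 8, 1, 7)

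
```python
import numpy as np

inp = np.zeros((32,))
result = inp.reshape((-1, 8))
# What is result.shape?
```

(4, 8)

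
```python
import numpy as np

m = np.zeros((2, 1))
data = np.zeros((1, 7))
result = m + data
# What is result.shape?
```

(2, 7)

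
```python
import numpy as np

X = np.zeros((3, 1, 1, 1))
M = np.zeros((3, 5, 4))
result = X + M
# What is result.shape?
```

(3, 3, 5, 4)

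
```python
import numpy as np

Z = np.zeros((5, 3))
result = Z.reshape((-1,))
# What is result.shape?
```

(15,)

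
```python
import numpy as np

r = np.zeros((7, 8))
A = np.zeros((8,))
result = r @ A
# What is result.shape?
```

(7,)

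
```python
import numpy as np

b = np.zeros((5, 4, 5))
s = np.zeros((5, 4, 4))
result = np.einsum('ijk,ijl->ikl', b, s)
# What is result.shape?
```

(5, 5, 4)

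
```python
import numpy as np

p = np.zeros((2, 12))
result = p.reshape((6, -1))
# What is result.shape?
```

(6, 4)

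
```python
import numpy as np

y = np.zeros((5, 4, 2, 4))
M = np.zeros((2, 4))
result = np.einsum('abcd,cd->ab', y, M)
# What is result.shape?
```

(5, 4)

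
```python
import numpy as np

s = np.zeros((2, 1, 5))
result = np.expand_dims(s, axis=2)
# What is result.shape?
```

(2, 1, 1, 5)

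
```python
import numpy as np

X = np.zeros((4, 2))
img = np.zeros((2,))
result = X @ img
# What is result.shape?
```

(4,)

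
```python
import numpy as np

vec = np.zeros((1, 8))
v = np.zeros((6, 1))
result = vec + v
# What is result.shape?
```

(6, 8)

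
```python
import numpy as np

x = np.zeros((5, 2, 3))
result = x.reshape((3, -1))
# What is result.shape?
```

(3, 10)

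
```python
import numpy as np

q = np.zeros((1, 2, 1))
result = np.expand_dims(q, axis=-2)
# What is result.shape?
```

(1, 2, 1, 1)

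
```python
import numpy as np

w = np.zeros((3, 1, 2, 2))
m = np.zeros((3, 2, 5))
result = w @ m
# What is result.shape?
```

(3, 3, 2, 5)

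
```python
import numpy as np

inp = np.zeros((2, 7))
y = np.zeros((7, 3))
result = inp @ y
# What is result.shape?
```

(2, 3)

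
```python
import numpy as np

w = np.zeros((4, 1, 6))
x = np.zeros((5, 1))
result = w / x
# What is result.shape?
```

(4, 5, 6)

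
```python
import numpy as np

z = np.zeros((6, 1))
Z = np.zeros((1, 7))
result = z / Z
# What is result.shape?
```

(6, 7)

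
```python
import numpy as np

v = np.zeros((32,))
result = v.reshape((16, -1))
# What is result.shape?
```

(16, 2)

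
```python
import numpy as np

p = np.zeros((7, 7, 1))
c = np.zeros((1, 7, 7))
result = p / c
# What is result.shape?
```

(7, 7, 7)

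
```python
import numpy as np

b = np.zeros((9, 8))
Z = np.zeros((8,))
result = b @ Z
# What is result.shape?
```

(9,)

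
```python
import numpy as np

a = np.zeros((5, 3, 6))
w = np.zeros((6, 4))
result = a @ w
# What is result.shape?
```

(5, 3, 4)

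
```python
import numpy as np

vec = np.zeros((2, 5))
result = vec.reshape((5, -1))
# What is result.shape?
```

(5, 2)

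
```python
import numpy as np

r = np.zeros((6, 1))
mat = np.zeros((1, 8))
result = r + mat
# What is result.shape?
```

(6, 8)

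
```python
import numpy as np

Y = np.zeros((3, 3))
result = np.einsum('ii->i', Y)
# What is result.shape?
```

(3,)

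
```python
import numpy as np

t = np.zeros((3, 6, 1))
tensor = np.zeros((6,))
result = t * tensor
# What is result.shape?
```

(3, 6, 6)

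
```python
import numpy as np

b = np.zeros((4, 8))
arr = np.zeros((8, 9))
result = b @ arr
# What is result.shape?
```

(4, 9)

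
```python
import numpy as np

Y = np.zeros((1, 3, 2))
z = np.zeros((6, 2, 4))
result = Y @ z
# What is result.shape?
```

(6, 3, 4)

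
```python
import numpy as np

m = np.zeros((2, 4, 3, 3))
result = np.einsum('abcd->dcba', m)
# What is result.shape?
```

(3, 3, 4, 2)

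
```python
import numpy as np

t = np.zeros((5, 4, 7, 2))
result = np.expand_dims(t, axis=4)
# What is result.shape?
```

(5, 4, 7, 2, 1)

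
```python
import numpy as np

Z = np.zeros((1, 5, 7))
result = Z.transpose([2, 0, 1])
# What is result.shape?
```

(7, 1, 5)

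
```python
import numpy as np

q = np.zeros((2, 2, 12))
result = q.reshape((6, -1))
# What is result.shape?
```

(6, 8)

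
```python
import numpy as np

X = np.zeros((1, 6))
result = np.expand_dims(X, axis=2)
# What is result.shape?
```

(1, 6, 1)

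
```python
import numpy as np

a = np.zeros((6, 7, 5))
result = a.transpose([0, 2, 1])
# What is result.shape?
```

(6, 5, 7)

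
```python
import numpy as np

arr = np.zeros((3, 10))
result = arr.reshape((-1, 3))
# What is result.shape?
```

(10, 3)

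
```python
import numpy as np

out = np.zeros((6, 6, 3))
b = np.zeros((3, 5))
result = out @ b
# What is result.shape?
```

(6, 6, 5)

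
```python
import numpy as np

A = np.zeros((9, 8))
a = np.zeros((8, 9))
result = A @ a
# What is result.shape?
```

(9, 9)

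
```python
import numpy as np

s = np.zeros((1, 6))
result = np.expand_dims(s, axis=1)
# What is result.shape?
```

(1, 1, 6)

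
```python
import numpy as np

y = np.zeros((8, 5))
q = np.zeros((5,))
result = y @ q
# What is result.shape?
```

(8,)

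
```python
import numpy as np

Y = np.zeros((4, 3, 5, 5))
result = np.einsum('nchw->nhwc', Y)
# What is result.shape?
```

(4, 5, 5, 3)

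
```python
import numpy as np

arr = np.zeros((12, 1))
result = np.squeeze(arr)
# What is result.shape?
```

(12,)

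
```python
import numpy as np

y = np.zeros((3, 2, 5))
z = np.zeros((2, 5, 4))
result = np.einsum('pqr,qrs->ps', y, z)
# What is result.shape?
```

(3, 4)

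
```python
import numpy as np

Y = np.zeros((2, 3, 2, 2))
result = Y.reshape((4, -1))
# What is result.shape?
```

(4, 6)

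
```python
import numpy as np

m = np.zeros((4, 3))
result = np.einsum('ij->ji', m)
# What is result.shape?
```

(3, 4)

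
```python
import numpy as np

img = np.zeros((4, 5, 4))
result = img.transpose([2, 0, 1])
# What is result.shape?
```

(4, 4, 5)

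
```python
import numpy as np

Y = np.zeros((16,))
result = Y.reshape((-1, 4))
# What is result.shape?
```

(4, 4)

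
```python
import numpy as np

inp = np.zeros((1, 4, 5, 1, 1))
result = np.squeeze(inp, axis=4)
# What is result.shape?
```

(1, 4, 5, 1)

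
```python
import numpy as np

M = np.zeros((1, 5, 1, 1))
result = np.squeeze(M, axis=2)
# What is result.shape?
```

(1, 5, 1)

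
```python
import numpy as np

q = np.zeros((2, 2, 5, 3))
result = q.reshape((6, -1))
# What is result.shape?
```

(6, 10)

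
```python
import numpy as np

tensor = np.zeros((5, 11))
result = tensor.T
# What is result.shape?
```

(11, 5)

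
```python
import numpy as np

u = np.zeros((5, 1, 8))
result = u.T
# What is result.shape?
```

(8, 1, 5)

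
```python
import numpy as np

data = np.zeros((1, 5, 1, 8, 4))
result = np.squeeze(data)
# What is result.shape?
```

(5, 8, 4)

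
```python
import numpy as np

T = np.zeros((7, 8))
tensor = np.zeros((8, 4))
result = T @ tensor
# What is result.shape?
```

(7, 4)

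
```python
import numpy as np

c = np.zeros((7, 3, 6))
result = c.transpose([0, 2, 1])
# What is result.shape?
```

(7, 6, 3)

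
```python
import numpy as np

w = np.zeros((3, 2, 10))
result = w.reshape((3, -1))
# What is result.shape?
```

(3, 20)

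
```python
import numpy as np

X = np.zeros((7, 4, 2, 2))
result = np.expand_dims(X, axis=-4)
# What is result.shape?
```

(7, 1, 4, 2, 2)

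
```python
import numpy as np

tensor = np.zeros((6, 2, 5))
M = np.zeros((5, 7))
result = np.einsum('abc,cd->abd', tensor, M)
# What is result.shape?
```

(6, 2, 7)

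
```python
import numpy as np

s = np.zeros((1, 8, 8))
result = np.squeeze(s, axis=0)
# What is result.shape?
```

(8, 8)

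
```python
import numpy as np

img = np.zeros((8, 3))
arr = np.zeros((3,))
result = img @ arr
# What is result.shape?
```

(8,)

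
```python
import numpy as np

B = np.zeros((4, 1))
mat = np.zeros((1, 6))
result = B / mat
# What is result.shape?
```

(4, 6)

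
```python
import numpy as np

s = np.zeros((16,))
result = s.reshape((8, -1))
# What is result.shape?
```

(8, 2)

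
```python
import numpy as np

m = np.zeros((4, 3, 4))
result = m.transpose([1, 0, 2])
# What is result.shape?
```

(3, 4, 4)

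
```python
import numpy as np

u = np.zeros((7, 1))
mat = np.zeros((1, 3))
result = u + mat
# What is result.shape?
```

(7, 3)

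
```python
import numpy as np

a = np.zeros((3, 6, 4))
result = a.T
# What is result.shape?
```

(4, 6, 3)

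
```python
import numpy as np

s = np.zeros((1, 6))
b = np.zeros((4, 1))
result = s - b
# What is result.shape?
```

(4, 6)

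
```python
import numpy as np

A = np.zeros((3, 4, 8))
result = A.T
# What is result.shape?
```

(8, 4, 3)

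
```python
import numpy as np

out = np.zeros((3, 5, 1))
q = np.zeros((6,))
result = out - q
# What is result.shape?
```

(3, 5, 6)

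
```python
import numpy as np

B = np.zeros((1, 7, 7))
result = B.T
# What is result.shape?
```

(7, 7, 1)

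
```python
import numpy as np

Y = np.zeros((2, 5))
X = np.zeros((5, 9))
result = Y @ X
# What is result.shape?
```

(2, 9)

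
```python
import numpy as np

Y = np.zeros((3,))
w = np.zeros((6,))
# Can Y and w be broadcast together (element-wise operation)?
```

No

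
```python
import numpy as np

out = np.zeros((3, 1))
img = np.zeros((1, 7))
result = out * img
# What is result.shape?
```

(3, 7)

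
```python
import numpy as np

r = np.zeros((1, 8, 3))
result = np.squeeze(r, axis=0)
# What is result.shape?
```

(8, 3)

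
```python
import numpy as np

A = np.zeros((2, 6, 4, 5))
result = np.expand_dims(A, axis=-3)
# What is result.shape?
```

(2, 6, 1, 4, 5)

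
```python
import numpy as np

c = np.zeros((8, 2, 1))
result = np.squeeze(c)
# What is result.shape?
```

(8, 2)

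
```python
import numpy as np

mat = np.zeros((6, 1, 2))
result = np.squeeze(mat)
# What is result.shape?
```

(6, 2)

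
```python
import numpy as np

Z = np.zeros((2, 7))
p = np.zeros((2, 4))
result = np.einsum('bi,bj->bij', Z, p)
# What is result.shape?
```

(2, 7, 4)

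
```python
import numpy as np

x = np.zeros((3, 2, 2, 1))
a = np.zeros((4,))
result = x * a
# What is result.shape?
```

(3, 2, 2, 4)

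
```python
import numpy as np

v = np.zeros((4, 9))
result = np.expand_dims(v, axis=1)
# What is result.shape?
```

(4, 1, 9)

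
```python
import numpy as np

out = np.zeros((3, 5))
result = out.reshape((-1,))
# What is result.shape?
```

(15,)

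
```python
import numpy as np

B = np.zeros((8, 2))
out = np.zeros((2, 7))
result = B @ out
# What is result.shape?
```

(8, 7)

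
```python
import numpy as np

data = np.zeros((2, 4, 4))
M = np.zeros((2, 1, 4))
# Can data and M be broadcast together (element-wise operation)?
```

Yes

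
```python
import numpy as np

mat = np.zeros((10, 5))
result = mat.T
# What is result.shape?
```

(5, 10)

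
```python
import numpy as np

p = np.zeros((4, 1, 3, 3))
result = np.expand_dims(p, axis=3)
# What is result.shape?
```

(4, 1, 3, 1, 3)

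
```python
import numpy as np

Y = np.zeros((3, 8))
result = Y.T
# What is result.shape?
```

(8, 3)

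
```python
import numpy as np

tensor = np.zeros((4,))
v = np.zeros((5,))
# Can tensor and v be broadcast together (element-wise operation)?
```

No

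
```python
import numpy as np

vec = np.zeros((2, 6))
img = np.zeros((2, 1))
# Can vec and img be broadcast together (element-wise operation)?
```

Yes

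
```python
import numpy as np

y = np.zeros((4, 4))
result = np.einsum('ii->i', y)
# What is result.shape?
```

(4,)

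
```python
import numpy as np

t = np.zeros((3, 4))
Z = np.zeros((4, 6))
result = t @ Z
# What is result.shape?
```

(3, 6)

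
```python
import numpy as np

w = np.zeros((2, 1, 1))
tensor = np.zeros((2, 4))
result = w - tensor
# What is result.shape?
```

(2, 2, 4)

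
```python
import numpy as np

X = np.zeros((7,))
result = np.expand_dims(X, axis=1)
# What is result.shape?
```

(7, 1)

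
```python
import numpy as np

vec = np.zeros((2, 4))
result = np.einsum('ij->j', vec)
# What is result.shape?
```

(4,)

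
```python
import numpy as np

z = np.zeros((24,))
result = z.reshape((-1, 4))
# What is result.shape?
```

(6, 4)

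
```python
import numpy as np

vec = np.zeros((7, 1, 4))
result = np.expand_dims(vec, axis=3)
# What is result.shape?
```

(7, 1, 4, 1)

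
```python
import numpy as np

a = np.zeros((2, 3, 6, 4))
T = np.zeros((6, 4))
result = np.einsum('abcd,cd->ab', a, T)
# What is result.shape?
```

(2, 3)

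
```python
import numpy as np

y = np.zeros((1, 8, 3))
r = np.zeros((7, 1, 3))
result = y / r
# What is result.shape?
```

(7, 8, 3)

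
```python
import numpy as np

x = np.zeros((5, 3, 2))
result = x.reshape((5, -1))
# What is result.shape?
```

(5, 6)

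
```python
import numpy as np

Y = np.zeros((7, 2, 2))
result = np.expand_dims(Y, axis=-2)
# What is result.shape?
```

(7, 2, 1, 2)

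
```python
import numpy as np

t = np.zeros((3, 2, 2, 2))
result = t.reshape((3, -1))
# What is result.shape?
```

(3, 8)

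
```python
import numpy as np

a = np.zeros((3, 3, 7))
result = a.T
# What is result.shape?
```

(7, 3, 3)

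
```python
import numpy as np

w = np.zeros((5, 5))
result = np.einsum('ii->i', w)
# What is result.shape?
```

(5,)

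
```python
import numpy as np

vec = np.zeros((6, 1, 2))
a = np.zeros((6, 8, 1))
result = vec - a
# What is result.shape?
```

(6, 8, 2)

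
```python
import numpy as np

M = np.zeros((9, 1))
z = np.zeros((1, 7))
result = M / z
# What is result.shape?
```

(9, 7)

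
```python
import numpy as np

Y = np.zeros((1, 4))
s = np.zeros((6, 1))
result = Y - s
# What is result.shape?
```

(6, 4)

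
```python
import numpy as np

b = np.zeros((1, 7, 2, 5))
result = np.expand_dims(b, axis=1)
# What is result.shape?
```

(1, 1, 7, 2, 5)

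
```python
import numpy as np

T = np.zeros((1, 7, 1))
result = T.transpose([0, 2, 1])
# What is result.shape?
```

(1, 1, 7)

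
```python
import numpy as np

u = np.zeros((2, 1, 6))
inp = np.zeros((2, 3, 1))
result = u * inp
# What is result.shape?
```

(2, 3, 6)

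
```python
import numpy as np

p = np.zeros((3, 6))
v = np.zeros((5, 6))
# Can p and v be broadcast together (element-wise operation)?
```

No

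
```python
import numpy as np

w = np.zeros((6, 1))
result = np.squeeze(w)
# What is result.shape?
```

(6,)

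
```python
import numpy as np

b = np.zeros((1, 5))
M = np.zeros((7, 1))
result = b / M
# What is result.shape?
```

(7, 5)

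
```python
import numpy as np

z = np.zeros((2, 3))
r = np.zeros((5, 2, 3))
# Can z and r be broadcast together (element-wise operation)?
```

Yes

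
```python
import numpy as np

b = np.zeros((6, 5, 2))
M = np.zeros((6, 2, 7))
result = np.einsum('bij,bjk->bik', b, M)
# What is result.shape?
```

(6, 5, 7)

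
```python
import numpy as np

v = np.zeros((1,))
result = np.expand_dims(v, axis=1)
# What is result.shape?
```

(1, 1)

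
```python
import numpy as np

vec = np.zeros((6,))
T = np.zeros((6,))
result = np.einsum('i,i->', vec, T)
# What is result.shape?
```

()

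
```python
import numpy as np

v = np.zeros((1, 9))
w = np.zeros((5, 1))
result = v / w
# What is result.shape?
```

(5, 9)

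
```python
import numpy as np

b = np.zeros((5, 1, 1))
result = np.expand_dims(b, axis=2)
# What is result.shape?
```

(5, 1, 1, 1)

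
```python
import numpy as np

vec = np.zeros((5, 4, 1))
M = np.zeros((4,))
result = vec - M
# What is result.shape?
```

(5, 4, 4)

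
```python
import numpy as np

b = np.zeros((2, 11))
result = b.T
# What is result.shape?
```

(11, 2)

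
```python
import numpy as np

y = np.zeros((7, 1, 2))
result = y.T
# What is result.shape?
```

(2, 1, 7)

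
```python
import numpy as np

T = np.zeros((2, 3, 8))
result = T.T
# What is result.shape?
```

(8, 3, 2)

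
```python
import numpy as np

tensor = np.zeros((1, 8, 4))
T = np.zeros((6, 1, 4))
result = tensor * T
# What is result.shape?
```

(6, 8, 4)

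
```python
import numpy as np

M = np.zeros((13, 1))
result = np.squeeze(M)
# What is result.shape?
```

(13,)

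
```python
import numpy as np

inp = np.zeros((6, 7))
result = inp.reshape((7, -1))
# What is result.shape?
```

(7, 6)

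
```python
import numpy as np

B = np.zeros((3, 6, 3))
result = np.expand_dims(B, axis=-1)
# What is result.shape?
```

(3, 6, 3, 1)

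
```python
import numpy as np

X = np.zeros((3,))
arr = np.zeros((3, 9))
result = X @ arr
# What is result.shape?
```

(9,)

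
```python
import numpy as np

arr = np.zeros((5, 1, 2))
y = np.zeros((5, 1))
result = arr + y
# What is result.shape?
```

(5, 5, 2)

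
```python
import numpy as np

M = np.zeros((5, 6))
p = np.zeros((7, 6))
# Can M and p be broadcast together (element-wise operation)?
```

No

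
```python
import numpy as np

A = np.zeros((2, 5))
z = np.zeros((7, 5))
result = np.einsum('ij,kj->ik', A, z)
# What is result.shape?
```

(2, 7)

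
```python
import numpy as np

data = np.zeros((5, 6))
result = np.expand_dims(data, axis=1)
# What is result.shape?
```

(5, 1, 6)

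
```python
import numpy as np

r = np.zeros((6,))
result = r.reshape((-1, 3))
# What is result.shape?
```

(2, 3)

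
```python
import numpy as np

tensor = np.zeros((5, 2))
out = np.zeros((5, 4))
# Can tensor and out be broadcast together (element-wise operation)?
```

No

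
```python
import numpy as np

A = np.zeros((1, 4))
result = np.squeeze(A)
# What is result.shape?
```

(4,)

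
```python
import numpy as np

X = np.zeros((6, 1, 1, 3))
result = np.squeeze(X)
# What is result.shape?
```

(6, 3)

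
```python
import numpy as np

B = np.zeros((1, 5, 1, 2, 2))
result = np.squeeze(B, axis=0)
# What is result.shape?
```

(5, 1, 2, 2)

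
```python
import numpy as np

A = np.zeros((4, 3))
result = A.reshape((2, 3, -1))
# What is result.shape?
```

(2, 3, 2)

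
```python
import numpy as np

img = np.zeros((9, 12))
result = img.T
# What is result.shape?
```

(12, 9)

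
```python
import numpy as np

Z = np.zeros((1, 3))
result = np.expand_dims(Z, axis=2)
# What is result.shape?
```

(1, 3, 1)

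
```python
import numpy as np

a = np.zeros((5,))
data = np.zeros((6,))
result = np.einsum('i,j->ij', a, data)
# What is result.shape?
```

(5, 6)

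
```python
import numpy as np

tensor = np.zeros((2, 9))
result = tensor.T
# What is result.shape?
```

(9, 2)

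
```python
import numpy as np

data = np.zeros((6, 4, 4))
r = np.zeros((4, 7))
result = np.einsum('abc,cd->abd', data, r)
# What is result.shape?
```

(6, 4, 7)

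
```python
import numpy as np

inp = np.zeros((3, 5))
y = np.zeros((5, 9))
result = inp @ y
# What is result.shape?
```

(3, 9)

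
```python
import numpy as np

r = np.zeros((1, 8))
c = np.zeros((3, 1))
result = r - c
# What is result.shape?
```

(3, 8)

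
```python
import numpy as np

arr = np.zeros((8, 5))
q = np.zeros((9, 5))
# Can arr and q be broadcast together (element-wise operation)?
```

No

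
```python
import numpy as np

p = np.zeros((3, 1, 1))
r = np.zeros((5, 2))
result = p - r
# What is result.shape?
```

(3, 5, 2)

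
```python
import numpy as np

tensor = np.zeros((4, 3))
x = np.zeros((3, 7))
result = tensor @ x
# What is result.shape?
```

(4, 7)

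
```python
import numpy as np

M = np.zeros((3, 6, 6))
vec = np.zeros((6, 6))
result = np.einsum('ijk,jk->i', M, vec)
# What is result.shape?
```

(3,)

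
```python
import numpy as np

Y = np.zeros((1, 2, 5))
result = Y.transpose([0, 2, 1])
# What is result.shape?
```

(1, 5, 2)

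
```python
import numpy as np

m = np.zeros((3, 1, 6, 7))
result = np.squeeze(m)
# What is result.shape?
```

(3, 6, 7)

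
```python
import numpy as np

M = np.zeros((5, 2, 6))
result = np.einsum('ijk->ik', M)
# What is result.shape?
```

(5, 6)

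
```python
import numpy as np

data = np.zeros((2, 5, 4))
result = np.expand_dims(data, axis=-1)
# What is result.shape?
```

(2, 5, 4, 1)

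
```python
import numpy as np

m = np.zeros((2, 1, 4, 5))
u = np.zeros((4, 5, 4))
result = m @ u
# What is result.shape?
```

(2, 4, 4, 4)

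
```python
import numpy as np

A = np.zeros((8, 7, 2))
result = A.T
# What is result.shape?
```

(2, 7, 8)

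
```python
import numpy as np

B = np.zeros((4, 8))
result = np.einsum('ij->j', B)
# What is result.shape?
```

(8,)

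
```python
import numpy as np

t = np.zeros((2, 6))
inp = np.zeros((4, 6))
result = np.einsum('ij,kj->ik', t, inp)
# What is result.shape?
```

(2, 4)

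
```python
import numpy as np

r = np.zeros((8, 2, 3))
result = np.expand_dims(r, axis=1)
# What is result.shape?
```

(8, 1, 2, 3)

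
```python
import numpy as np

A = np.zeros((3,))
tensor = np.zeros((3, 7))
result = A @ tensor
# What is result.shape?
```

(7,)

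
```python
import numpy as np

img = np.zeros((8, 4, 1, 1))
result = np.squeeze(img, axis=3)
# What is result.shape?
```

(8, 4, 1)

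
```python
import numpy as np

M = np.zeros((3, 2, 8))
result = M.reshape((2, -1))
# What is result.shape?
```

(2, 24)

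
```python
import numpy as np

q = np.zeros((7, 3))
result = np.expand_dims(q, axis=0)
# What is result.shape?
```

(1, 7, 3)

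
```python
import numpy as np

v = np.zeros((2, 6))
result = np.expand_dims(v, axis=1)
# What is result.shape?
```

(2, 1, 6)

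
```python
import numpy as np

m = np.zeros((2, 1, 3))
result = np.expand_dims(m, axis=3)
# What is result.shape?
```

(2, 1, 3, 1)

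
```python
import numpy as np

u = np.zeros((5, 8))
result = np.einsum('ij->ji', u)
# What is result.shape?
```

(8, 5)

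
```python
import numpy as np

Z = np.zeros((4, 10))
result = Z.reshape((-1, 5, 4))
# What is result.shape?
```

(2, 5, 4)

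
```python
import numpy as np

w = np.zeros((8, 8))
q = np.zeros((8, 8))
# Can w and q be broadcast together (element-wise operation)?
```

Yes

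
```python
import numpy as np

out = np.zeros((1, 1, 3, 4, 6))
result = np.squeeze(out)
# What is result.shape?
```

(3, 4, 6)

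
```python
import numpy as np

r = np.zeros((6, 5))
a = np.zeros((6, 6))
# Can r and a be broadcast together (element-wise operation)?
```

No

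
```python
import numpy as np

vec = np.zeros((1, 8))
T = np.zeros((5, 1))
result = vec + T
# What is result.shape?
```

(5, 8)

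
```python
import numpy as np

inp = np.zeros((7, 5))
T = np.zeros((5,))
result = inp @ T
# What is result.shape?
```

(7,)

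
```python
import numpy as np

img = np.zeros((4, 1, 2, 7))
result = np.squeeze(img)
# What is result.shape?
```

(4, 2, 7)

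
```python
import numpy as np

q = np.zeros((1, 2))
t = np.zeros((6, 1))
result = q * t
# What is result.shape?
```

(6, 2)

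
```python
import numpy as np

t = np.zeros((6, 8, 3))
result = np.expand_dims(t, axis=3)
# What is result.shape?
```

(6, 8, 3, 1)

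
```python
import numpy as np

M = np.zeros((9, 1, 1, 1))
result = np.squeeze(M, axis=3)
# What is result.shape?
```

(9, 1, 1)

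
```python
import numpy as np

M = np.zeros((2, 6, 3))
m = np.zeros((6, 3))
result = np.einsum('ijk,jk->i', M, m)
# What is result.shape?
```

(2,)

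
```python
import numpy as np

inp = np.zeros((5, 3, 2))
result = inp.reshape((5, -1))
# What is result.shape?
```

(5, 6)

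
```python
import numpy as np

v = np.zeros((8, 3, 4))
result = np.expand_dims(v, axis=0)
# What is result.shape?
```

(1, 8, 3, 4)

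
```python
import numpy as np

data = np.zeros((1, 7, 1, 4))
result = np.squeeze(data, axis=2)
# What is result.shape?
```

(1, 7, 4)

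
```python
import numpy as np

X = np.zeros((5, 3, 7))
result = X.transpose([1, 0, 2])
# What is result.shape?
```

(3, 5, 7)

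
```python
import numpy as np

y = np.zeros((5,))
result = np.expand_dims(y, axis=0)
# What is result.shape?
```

(1, 5)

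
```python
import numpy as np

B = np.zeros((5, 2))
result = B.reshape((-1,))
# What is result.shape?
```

(10,)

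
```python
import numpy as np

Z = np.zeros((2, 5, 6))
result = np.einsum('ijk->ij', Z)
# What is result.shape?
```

(2, 5)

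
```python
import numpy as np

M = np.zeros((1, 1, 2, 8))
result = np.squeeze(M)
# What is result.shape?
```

(2, 8)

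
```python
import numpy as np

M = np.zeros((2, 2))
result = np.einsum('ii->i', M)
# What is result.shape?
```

(2,)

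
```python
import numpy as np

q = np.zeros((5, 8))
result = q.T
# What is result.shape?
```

(8, 5)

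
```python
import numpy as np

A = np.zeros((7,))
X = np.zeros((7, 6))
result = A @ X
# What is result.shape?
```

(6,)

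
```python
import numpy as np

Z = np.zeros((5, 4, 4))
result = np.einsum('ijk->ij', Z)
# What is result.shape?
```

(5, 4)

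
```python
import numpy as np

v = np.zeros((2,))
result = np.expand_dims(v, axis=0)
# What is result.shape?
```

(1, 2)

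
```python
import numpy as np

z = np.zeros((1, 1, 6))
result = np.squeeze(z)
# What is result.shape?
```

(6,)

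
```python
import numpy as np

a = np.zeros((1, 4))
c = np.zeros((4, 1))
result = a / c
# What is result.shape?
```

(4, 4)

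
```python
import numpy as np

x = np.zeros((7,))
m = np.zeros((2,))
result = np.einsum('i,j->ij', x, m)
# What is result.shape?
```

(7, 2)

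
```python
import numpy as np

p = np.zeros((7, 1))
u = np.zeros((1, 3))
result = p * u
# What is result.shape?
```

(7, 3)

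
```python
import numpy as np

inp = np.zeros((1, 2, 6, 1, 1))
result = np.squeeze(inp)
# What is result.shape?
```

(2, 6)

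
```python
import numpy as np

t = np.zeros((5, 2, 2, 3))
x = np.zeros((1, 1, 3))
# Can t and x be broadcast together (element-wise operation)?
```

Yes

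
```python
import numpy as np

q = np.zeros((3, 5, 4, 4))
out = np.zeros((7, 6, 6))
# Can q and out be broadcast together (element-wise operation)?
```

No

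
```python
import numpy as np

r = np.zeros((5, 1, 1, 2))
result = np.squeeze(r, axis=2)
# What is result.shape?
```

(5, 1, 2)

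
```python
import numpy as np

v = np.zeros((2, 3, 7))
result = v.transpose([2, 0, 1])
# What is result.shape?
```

(7, 2, 3)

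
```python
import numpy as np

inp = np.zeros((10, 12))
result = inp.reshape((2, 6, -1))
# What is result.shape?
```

(2, 6, 10)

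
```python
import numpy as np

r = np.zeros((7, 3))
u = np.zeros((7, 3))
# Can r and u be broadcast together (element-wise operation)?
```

Yes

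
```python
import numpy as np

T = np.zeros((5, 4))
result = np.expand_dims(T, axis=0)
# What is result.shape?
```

(1, 5, 4)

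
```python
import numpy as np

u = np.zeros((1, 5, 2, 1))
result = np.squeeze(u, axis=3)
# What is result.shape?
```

(1, 5, 2)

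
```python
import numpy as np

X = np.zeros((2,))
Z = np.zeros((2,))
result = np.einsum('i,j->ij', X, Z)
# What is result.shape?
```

(2, 2)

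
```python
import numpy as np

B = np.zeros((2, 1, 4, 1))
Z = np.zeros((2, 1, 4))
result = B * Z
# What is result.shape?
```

(2, 2, 4, 4)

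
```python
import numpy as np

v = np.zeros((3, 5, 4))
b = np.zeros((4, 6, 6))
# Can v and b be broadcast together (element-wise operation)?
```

No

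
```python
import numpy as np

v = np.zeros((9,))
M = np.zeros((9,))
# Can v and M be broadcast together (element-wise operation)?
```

Yes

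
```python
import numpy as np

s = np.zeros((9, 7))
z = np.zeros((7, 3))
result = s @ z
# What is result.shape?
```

(9, 3)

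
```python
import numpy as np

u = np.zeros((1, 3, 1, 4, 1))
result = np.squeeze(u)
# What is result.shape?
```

(3, 4)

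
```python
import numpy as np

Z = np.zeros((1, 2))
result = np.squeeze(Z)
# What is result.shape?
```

(2,)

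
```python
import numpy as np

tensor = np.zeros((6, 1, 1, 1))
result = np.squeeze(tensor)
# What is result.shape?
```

(6,)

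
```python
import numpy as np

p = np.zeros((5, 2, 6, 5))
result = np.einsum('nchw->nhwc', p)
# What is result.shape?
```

(5, 6, 5, 2)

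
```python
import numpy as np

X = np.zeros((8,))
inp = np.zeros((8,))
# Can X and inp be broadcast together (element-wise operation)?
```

Yes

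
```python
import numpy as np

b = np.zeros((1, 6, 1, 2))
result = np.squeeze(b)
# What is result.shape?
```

(6, 2)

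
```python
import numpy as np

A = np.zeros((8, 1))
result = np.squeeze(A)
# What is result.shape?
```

(8,)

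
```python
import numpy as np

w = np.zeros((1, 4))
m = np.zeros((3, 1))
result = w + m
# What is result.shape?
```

(3, 4)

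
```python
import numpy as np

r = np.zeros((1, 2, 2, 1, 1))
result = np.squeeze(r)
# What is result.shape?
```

(2, 2)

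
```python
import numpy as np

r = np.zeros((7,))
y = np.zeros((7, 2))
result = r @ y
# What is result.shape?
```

(2,)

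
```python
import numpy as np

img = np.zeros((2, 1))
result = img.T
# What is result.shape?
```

(1, 2)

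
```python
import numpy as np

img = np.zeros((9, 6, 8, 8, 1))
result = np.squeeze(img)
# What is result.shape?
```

(9, 6, 8, 8)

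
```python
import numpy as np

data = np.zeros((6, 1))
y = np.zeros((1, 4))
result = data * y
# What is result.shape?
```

(6, 4)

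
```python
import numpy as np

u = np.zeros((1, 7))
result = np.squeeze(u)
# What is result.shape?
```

(7,)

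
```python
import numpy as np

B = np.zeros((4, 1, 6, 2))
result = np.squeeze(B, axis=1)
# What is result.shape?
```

(4, 6, 2)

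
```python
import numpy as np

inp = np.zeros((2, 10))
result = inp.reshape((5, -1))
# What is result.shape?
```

(5, 4)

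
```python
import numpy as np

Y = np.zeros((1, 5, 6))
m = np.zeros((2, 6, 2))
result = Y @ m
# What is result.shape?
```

(2, 5, 2)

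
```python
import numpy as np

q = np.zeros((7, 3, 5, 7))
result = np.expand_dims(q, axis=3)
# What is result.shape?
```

(7, 3, 5, 1, 7)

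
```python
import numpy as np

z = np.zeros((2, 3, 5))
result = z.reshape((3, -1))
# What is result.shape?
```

(3, 10)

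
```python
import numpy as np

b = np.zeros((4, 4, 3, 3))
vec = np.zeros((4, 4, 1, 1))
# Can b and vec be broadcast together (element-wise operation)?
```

Yes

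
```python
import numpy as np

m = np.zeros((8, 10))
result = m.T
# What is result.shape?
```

(10, 8)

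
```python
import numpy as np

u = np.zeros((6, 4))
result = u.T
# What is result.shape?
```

(4, 6)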